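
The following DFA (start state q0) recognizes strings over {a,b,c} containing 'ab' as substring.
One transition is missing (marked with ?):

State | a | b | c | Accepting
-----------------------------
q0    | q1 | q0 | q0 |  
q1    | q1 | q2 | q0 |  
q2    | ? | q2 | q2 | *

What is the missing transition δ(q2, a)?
q2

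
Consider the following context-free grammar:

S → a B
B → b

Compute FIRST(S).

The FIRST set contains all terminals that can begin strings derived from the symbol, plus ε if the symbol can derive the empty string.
S has the single production S → a B, whose right-hand side begins with the terminal a. So FIRST(S) = {a}.

Final answer: {a}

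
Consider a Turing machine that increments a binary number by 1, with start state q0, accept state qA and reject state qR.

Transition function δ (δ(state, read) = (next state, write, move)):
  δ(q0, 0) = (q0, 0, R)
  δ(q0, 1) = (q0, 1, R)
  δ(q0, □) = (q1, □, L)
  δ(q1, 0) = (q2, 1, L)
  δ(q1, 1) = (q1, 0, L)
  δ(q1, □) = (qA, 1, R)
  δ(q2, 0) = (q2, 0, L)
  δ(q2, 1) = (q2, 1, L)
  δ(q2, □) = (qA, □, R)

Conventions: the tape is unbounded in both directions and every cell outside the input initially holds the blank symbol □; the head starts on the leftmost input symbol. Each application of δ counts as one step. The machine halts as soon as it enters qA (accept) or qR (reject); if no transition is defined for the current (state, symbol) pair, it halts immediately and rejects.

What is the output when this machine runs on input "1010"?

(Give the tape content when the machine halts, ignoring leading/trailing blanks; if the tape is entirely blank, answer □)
Step 0: [q0]1010 (head at position 0)
Step 1: δ(q0, 1) = (q0, 1, R)  ⊢  1[q0]010 (head at position 1)
Step 2: δ(q0, 0) = (q0, 0, R)  ⊢  10[q0]10 (head at position 2)
Step 3: δ(q0, 1) = (q0, 1, R)  ⊢  101[q0]0 (head at position 3)
Step 4: δ(q0, 0) = (q0, 0, R)  ⊢  1010[q0]□ (head at position 4)
Step 5: δ(q0, □) = (q1, □, L)  ⊢  101[q1]0□ (head at position 3)
Step 6: δ(q1, 0) = (q2, 1, L)  ⊢  10[q2]11□ (head at position 2)
Step 7: δ(q2, 1) = (q2, 1, L)  ⊢  1[q2]011□ (head at position 1)
Step 8: δ(q2, 0) = (q2, 0, L)  ⊢  [q2]1011□ (head at position 0)
Step 9: δ(q2, 1) = (q2, 1, L)  ⊢  [q2]□1011□ (head at position -1)
Step 10: δ(q2, □) = (qA, □, R)  ⊢  □[qA]1011□ (head at position 0)
The machine is in qA, so it halts and accepts.
Tape content when halted (ignoring surrounding blanks): 1011

Final answer: Output: 1011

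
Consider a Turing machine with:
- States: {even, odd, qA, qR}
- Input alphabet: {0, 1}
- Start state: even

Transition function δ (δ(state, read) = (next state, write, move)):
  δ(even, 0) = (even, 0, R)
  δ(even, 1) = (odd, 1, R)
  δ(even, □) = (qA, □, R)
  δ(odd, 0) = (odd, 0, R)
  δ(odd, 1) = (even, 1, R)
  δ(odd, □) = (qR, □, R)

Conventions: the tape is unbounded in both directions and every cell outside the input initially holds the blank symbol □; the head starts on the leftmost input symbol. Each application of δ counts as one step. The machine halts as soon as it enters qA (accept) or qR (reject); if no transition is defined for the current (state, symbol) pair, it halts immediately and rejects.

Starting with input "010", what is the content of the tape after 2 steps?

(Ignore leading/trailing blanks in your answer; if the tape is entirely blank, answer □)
Step 0: [even]010 (head at position 0)
Step 1: δ(even, 0) = (even, 0, R)  ⊢  0[even]10 (head at position 1)
Step 2: δ(even, 1) = (odd, 1, R)  ⊢  01[odd]0 (head at position 2)
Tape after 2 steps (ignoring surrounding blanks): 010

Final answer: Tape: 010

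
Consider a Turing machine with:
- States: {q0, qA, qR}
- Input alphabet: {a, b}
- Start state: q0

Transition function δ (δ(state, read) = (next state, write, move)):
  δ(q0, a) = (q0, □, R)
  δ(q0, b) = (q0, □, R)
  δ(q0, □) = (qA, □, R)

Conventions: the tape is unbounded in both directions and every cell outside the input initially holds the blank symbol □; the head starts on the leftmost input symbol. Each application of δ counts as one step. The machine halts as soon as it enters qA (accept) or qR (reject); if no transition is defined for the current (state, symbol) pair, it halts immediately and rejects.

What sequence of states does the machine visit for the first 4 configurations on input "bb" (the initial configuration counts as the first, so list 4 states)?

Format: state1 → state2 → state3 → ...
Step 0: [q0]bb (head at position 0)
Step 1: δ(q0, b) = (q0, □, R)  ⊢  □[q0]b (head at position 1)
Step 2: δ(q0, b) = (q0, □, R)  ⊢  □□[q0]□ (head at position 2)
Step 3: δ(q0, □) = (qA, □, R)  ⊢  □□□[qA]□ (head at position 3)
Reading off the states of these 4 configurations: q0 → q0 → q0 → qA

Final answer: q0 → q0 → q0 → qA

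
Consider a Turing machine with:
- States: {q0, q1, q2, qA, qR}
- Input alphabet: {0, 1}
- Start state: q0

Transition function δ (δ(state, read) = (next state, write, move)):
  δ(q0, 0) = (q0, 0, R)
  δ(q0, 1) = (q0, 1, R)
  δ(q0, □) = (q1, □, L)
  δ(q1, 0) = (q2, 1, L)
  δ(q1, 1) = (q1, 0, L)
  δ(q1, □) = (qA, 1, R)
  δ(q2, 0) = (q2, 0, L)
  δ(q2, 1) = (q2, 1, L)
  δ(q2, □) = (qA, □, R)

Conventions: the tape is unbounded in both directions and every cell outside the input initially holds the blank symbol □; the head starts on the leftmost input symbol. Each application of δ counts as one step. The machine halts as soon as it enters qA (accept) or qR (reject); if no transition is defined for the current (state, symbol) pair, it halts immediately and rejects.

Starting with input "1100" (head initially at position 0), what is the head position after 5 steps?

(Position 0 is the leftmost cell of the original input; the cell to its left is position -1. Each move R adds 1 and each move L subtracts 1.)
Step 0: [q0]1100 (head at position 0)
Step 1: δ(q0, 1) = (q0, 1, R)  ⊢  1[q0]100 (head at position 1)
Step 2: δ(q0, 1) = (q0, 1, R)  ⊢  11[q0]00 (head at position 2)
Step 3: δ(q0, 0) = (q0, 0, R)  ⊢  110[q0]0 (head at position 3)
Step 4: δ(q0, 0) = (q0, 0, R)  ⊢  1100[q0]□ (head at position 4)
Step 5: δ(q0, □) = (q1, □, L)  ⊢  110[q1]0□ (head at position 3)
Head position after 5 steps: 3

Final answer: Position 3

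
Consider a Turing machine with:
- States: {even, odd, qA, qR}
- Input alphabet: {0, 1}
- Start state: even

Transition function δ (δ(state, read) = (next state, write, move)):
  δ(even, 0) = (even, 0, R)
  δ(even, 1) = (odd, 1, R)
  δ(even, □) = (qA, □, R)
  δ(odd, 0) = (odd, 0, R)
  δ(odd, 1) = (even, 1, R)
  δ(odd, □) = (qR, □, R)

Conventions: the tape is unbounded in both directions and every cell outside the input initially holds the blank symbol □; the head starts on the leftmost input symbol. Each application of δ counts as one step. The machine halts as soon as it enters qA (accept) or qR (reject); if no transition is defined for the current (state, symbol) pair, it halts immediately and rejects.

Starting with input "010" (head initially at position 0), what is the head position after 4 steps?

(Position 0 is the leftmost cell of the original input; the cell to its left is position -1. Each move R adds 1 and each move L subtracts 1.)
Step 0: [even]010 (head at position 0)
Step 1: δ(even, 0) = (even, 0, R)  ⊢  0[even]10 (head at position 1)
Step 2: δ(even, 1) = (odd, 1, R)  ⊢  01[odd]0 (head at position 2)
Step 3: δ(odd, 0) = (odd, 0, R)  ⊢  010[odd]□ (head at position 3)
Step 4: δ(odd, □) = (qR, □, R)  ⊢  010□[qR]□ (head at position 4)
Head position after 4 steps: 4

Final answer: Position 4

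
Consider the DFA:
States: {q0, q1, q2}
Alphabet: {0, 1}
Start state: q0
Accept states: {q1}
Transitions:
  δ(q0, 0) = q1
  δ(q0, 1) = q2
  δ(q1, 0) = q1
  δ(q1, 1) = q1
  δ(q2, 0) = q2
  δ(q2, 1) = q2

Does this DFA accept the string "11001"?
Processing string "11001":
  q0 --1--> q2
  q2 --1--> q2
  q2 --0--> q2
  q2 --0--> q2
  q2 --1--> q2
Final state: q2
Accept states: {q1}
q2 is not an accept state, so the string is rejected.

Final answer: No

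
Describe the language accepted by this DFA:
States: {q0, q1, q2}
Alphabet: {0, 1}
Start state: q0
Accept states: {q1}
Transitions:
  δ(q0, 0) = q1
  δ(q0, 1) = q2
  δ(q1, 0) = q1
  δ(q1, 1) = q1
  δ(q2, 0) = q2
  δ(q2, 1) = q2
Analyzing the DFA structure:
Start state: q0
Accept states: {q1}
Interpreting what each state remembers (checking against the transitions):
  q0: nothing has been read yet
  q1: the first symbol was 0
  q2: the first symbol was 1 (trap state)
  δ(q0, 0): in q0 (nothing has been read yet), after reading 0 we have: the first symbol was 0 → q1
  δ(q0, 1): in q0 (nothing has been read yet), after reading 1 we have: the first symbol was 1 (trap state) → q2
  δ(q1, 0): in q1 (the first symbol was 0), after reading 0 we have: the first symbol was 0 → q1
  δ(q1, 1): in q1 (the first symbol was 0), after reading 1 we have: the first symbol was 0 → q1
  δ(q2, 0): in q2 (the first symbol was 1 (trap state)), after reading 0 we have: the first symbol was 1 (trap state) → q2
  δ(q2, 1): in q2 (the first symbol was 1 (trap state)), after reading 1 we have: the first symbol was 1 (trap state) → q2
A string is accepted iff it ends in {q1}, i.e. the first symbol was 0.
Language: All binary strings starting with 0

Final answer: All binary strings starting with 0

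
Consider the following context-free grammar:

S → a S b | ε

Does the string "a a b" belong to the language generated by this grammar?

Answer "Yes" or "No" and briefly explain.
Every derivation applies S → a S b some number n of times and then S → ε, producing a^n b^n with equally many a's and b's. The string a a b has two a's but only one b, so it cannot be derived.

Final answer: No - no valid derivation exists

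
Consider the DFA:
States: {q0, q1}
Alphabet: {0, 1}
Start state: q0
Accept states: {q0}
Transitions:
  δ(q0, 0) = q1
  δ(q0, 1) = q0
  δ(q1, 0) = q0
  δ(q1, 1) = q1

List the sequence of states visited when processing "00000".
Starting at q0
Read '0': q0 -> q1
Read '0': q1 -> q0
Read '0': q0 -> q1
Read '0': q1 -> q0
Read '0': q0 -> q1

Final answer: q0 -> q1 -> q0 -> q1 -> q0 -> q1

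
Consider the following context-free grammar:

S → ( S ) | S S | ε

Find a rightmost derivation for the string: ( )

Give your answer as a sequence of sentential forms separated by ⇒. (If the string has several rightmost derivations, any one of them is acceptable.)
Start with S.
Step 1: the rightmost non-terminal is S; apply S → ( S ):  ( S )
Step 2: the rightmost non-terminal is S; apply S → ε:  ( )

Final answer: S ⇒ ( S ) ⇒ ( )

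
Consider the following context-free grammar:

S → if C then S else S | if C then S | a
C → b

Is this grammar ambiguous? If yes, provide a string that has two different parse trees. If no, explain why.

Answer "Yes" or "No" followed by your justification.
The 'dangling else' can attach to either if. Two leftmost derivations of  if b then if b then a else a:
  (1) S ⇒ if C then S else S ⇒ if b then S else S ⇒ if b then if C then S else S ⇒ if b then if b then S else S ⇒ if b then if b then a else S ⇒ if b then if b then a else a   (else belongs to the outer if)
  (2) S ⇒ if C then S ⇒ if b then S ⇒ if b then if C then S else S ⇒ if b then if b then S else S ⇒ if b then if b then a else S ⇒ if b then if b then a else a   (else belongs to the inner if)
Two distinct parse trees for the same string, so the grammar is ambiguous.

Final answer: Yes - the string 'if b then if b then a else a' has two distinct leftmost derivations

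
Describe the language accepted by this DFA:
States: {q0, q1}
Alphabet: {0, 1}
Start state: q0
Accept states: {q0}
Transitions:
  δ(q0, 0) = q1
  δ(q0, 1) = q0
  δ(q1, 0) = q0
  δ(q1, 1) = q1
Analyzing the DFA structure:
Start state: q0
Accept states: {q0}
Interpreting what each state remembers (checking against the transitions):
  q0: an even number of 0s has been read so far
  q1: an odd number of 0s has been read so far
  δ(q0, 0): in q0 (an even number of 0s has been read so far), after reading 0 we have: an odd number of 0s has been read so far → q1
  δ(q0, 1): in q0 (an even number of 0s has been read so far), after reading 1 we have: an even number of 0s has been read so far → q0
  δ(q1, 0): in q1 (an odd number of 0s has been read so far), after reading 0 we have: an even number of 0s has been read so far → q0
  δ(q1, 1): in q1 (an odd number of 0s has been read so far), after reading 1 we have: an odd number of 0s has been read so far → q1
A string is accepted iff it ends in {q0}, i.e. an even number of 0s has been read so far.
Language: All binary strings with an even number of 0s

Final answer: All binary strings with an even number of 0s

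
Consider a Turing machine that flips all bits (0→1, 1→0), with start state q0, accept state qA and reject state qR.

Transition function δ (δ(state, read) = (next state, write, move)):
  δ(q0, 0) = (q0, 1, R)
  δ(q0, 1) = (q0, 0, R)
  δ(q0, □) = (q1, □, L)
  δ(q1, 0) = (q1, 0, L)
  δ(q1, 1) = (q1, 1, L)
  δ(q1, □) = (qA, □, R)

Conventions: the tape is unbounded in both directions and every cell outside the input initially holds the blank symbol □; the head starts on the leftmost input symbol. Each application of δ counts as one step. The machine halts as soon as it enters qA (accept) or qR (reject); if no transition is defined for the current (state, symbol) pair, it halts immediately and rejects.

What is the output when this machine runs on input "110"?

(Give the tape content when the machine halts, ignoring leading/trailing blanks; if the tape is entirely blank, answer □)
Step 0: [q0]110 (head at position 0)
Step 1: δ(q0, 1) = (q0, 0, R)  ⊢  0[q0]10 (head at position 1)
Step 2: δ(q0, 1) = (q0, 0, R)  ⊢  00[q0]0 (head at position 2)
Step 3: δ(q0, 0) = (q0, 1, R)  ⊢  001[q0]□ (head at position 3)
Step 4: δ(q0, □) = (q1, □, L)  ⊢  00[q1]1□ (head at position 2)
Step 5: δ(q1, 1) = (q1, 1, L)  ⊢  0[q1]01□ (head at position 1)
Step 6: δ(q1, 0) = (q1, 0, L)  ⊢  [q1]001□ (head at position 0)
Step 7: δ(q1, 0) = (q1, 0, L)  ⊢  [q1]□001□ (head at position -1)
Step 8: δ(q1, □) = (qA, □, R)  ⊢  □[qA]001□ (head at position 0)
The machine is in qA, so it halts and accepts.
Tape content when halted (ignoring surrounding blanks): 001

Final answer: Output: 001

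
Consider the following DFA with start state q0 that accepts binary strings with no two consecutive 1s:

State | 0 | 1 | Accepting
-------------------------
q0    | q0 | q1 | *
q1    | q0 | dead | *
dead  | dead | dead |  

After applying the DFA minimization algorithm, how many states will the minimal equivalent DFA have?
All 3 states are reachable from q0, so none can be removed as unreachable.
Table-filling: first mark every (accepting, non-accepting) pair as distinguishable (accepting: {q0, q1}; non-accepting: {dead}).
Round 1: (q0, q1) on '1' go to q1 and dead, already distinguishable → mark.
Every pair of states is distinguishable, so the DFA is already minimal.
Equivalence classes: {q0}, {q1}, {dead} → 3 states.

Final answer: 3 states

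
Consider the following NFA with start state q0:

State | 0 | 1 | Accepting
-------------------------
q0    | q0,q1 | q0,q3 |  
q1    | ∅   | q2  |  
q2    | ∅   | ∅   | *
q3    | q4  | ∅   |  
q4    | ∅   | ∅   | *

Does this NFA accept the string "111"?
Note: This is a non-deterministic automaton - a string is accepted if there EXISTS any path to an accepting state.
Track the set of states the NFA could be in: start {q0}
Read '1': {q0} → {q0, q3}
Read '1': {q0, q3} → {q0, q3}
Read '1': {q0, q3} → {q0, q3}
Final set {q0, q3} contains no accepting state → rejected.

Final answer: No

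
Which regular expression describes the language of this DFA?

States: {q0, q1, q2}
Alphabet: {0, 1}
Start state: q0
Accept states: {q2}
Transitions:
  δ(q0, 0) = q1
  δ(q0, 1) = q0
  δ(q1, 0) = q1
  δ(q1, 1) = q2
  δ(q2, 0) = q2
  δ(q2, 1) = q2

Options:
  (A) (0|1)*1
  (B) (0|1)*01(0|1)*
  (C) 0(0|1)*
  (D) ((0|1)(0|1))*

Testing sample strings against the DFA:
  '110' -> rejected
  '01101' -> accepted
  '10010' -> accepted
  '1000' -> rejected
Checking each option for a counterexample:
  (A) (0|1)*1: '1' is rejected by the DFA but matches the regex → eliminated
  (B) (0|1)*01(0|1)*: agrees with the DFA on all strings of length ≤ 4
  (C) 0(0|1)*: '0' is rejected by the DFA but matches the regex → eliminated
  (D) ((0|1)(0|1))*: ε is rejected by the DFA but matches the regex → eliminated
Only (B) (0|1)*01(0|1)* is consistent with the DFA.

Final answer: (B) (0|1)*01(0|1)*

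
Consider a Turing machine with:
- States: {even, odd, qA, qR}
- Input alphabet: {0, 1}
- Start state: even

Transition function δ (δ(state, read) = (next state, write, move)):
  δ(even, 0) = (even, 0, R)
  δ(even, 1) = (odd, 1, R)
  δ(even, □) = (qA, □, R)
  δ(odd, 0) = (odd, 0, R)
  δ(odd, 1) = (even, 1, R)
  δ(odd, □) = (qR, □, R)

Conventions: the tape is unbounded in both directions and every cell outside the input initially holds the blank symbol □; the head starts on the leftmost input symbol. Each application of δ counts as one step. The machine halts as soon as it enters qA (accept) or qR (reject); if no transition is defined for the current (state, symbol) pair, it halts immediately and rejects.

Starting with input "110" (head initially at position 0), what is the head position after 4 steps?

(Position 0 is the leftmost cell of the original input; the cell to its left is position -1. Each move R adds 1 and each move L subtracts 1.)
Step 0: [even]110 (head at position 0)
Step 1: δ(even, 1) = (odd, 1, R)  ⊢  1[odd]10 (head at position 1)
Step 2: δ(odd, 1) = (even, 1, R)  ⊢  11[even]0 (head at position 2)
Step 3: δ(even, 0) = (even, 0, R)  ⊢  110[even]□ (head at position 3)
Step 4: δ(even, □) = (qA, □, R)  ⊢  110□[qA]□ (head at position 4)
Head position after 4 steps: 4

Final answer: Position 4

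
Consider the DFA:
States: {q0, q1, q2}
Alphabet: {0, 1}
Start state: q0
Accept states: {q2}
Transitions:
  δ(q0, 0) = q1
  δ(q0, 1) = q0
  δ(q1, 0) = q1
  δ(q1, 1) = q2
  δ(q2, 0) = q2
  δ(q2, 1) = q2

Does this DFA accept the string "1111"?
Processing string "1111":
  q0 --1--> q0
  q0 --1--> q0
  q0 --1--> q0
  q0 --1--> q0
Final state: q0
Accept states: {q2}
q0 is not an accept state, so the string is rejected.

Final answer: No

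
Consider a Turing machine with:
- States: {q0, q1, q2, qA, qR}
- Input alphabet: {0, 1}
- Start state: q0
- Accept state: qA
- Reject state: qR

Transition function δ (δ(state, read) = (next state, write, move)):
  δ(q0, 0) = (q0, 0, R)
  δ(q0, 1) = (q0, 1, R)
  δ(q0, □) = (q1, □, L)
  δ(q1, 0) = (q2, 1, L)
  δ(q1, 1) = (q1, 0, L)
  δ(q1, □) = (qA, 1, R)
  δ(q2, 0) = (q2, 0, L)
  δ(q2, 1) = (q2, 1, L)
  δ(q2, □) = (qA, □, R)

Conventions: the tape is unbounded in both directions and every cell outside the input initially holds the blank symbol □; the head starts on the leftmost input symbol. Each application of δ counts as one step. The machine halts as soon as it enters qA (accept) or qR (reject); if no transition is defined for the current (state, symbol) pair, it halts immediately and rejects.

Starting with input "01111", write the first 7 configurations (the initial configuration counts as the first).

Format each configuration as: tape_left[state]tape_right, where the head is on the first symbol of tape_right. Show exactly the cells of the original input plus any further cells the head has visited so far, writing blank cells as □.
Step 0: [q0]01111 (head at position 0)
Step 1: δ(q0, 0) = (q0, 0, R)  ⊢  0[q0]1111 (head at position 1)
Step 2: δ(q0, 1) = (q0, 1, R)  ⊢  01[q0]111 (head at position 2)
Step 3: δ(q0, 1) = (q0, 1, R)  ⊢  011[q0]11 (head at position 3)
Step 4: δ(q0, 1) = (q0, 1, R)  ⊢  0111[q0]1 (head at position 4)
Step 5: δ(q0, 1) = (q0, 1, R)  ⊢  01111[q0]□ (head at position 5)
Step 6: δ(q0, □) = (q1, □, L)  ⊢  0111[q1]1□ (head at position 4)

Final answer: [q0]01111 ⊢ 0[q0]1111 ⊢ 01[q0]111 ⊢ 011[q0]11 ⊢ 0111[q0]1 ⊢ 01111[q0]□ ⊢ 0111[q1]1□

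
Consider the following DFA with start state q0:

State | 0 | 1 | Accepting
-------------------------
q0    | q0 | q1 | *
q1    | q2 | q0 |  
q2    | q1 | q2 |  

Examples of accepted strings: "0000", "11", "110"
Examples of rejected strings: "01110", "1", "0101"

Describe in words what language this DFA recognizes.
binary numbers divisible by 3 (treating the string as a binary integer; leading zeros allowed, the empty string counts as 0)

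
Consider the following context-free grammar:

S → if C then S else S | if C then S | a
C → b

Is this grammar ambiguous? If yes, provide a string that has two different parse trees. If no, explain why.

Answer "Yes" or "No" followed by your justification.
The 'dangling else' can attach to either if. Two leftmost derivations of  if b then if b then a else a:
  (1) S ⇒ if C then S else S ⇒ if b then S else S ⇒ if b then if C then S else S ⇒ if b then if b then S else S ⇒ if b then if b then a else S ⇒ if b then if b then a else a   (else belongs to the outer if)
  (2) S ⇒ if C then S ⇒ if b then S ⇒ if b then if C then S else S ⇒ if b then if b then S else S ⇒ if b then if b then a else S ⇒ if b then if b then a else a   (else belongs to the inner if)
Two distinct parse trees for the same string, so the grammar is ambiguous.

Final answer: Yes - the string 'if b then if b then a else a' has two distinct leftmost derivations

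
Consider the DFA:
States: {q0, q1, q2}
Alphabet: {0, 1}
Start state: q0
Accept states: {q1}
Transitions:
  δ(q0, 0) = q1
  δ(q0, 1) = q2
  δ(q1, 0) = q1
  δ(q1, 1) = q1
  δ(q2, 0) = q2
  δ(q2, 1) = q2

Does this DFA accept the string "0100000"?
Processing string "0100000":
  q0 --0--> q1
  q1 --1--> q1
  q1 --0--> q1
  q1 --0--> q1
  q1 --0--> q1
  q1 --0--> q1
  q1 --0--> q1
Final state: q1
Accept states: {q1}
q1 is an accept state, so the string is accepted.

Final answer: Yes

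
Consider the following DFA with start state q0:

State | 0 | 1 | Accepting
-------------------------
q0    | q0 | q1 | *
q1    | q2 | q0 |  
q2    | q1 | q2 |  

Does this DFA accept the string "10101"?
Start in q0.
Read '1': q0 → q1
Read '0': q1 → q2
Read '1': q2 → q2
Read '0': q2 → q1
Read '1': q1 → q0
Final state q0 is accepting, so the string is accepted.

Final answer: Yes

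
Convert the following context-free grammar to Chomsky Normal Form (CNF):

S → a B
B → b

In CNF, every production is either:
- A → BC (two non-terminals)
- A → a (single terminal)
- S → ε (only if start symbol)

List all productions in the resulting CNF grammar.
The grammar has no ε-productions or unit productions to eliminate.
S → a B has terminal a in a right-hand side of length ≥ 2: introduce T_a → a and use T_a in place of a.
B → b is already in CNF (single terminal) – keep it.
S → a B becomes S → T_a B.
Resulting CNF grammar (3 productions): T_a → a; B → b; S → T_a B

Final answer: T_a → a; B → b; S → T_a B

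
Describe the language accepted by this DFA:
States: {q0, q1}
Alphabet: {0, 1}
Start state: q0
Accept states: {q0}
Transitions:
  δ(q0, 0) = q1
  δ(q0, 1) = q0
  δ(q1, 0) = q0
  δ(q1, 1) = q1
Analyzing the DFA structure:
Start state: q0
Accept states: {q0}
Interpreting what each state remembers (checking against the transitions):
  q0: an even number of 0s has been read so far
  q1: an odd number of 0s has been read so far
  δ(q0, 0): in q0 (an even number of 0s has been read so far), after reading 0 we have: an odd number of 0s has been read so far → q1
  δ(q0, 1): in q0 (an even number of 0s has been read so far), after reading 1 we have: an even number of 0s has been read so far → q0
  δ(q1, 0): in q1 (an odd number of 0s has been read so far), after reading 0 we have: an even number of 0s has been read so far → q0
  δ(q1, 1): in q1 (an odd number of 0s has been read so far), after reading 1 we have: an odd number of 0s has been read so far → q1
A string is accepted iff it ends in {q0}, i.e. an even number of 0s has been read so far.
Language: All binary strings with an even number of 0s

Final answer: All binary strings with an even number of 0s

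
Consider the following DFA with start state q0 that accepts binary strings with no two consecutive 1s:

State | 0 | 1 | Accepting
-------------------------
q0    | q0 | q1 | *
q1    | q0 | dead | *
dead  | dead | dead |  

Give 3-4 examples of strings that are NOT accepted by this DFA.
Any strings that end in a non-accepting state work; for example:
"011": q0 → q0 → q1 → dead; dead is not accepting → rejected
"110": q0 → q1 → dead → dead; dead is not accepting → rejected
"1100": q0 → q1 → dead → dead → dead; dead is not accepting → rejected
"1111": q0 → q1 → dead → dead → dead; dead is not accepting → rejected

Final answer: "011", "110", "1100", "1111"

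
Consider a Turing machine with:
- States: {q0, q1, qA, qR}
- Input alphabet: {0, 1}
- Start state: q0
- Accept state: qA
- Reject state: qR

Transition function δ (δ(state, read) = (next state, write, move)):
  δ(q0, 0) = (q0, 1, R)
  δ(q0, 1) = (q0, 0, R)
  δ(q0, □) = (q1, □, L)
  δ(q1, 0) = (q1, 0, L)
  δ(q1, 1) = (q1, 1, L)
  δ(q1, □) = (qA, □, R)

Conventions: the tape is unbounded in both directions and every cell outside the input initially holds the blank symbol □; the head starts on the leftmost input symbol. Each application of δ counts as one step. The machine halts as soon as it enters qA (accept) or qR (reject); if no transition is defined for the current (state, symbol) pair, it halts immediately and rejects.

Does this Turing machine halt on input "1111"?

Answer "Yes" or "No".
Step 0: [q0]1111 (head at position 0)
Step 1: δ(q0, 1) = (q0, 0, R)  ⊢  0[q0]111 (head at position 1)
Step 2: δ(q0, 1) = (q0, 0, R)  ⊢  00[q0]11 (head at position 2)
Step 3: δ(q0, 1) = (q0, 0, R)  ⊢  000[q0]1 (head at position 3)
Step 4: δ(q0, 1) = (q0, 0, R)  ⊢  0000[q0]□ (head at position 4)
Step 5: δ(q0, □) = (q1, □, L)  ⊢  000[q1]0□ (head at position 3)
Step 6: δ(q1, 0) = (q1, 0, L)  ⊢  00[q1]00□ (head at position 2)
Step 7: δ(q1, 0) = (q1, 0, L)  ⊢  0[q1]000□ (head at position 1)
Step 8: δ(q1, 0) = (q1, 0, L)  ⊢  [q1]0000□ (head at position 0)
Step 9: δ(q1, 0) = (q1, 0, L)  ⊢  [q1]□0000□ (head at position -1)
Step 10: δ(q1, □) = (qA, □, R)  ⊢  □[qA]0000□ (head at position 0)
The machine is in qA, so it halts and accepts.
It halts after 10 steps.

Final answer: Yes - halts after 10 steps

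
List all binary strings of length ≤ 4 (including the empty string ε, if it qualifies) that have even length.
Checking every binary string of length 0 to 4:
  Length 0: accepted: ε | rejected: (none)
  Length 1: accepted: (none) | rejected: 0, 1
  Length 2: accepted: 00, 01, 10, 11 | rejected: (none)
  Length 3: accepted: (none) | rejected: 000, 001, 010, 011, 100, 101, 110, 111
  Length 4: accepted: 0000, 0001, 0010, 0011, 0100, 0101, 0110, 0111, 1000, 1001, 1010, 1011, 1100, 1101, 1110, 1111 | rejected: (none)
Total: 21 string(s).

Final answer: ε, 00, 01, 10, 11, 0000, 0001, 0010, 0011, 0100, 0101, 0110, 0111, 1000, 1001, 1010, 1011, 1100, 1101, 1110, 1111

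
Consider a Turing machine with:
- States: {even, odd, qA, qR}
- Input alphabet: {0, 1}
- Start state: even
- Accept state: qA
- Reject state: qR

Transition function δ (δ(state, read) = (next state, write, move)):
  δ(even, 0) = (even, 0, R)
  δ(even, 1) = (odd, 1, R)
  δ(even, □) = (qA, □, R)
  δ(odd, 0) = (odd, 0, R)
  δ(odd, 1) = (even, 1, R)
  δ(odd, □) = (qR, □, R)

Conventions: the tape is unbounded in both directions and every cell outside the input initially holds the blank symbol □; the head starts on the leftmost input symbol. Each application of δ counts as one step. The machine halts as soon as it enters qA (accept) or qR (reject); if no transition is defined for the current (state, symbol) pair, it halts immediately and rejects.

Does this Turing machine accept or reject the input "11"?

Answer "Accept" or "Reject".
Step 0: [even]11 (head at position 0)
Step 1: δ(even, 1) = (odd, 1, R)  ⊢  1[odd]1 (head at position 1)
Step 2: δ(odd, 1) = (even, 1, R)  ⊢  11[even]□ (head at position 2)
Step 3: δ(even, □) = (qA, □, R)  ⊢  11□[qA]□ (head at position 3)
The machine is in qA, so it halts and accepts.

Final answer: Accept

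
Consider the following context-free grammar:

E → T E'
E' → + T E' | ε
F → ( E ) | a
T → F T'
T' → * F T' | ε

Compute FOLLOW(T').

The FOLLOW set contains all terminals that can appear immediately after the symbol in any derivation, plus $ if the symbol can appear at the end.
Useful FIRST sets: FIRST(E') = {+, ε}, FIRST(T') = {*, ε} (both E' and T' are nullable).
FOLLOW(E): E is the start symbol → $; E appears in F → ( E ) followed by ')' → FOLLOW(E) = {), $}.
FOLLOW(E'): E' appears at the right end of E → T E' and of E' → + T E', so FOLLOW(E') ⊇ FOLLOW(E) (the second occurrence adds nothing new). FOLLOW(E') = {), $}.
FOLLOW(T): in E → T E' and E' → + T E', T is followed by E': add FIRST(E') minus ε = {+}; since E' is nullable, also add FOLLOW(E) and FOLLOW(E') = {), $}. FOLLOW(T) = {+, ), $}.
FOLLOW(T'): T' appears at the right end of T → F T' and of T' → * F T', so FOLLOW(T') = FOLLOW(T) = {+, ), $}.

Final answer: {$, ), +}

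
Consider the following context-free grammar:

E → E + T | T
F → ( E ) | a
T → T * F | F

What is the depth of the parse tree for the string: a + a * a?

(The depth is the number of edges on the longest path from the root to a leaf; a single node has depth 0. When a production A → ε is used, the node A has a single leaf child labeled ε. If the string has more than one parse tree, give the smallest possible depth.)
The grammar is unambiguous; the parse tree of a + a * a is:
E → E + T at the root (depth 0).
  Left E (depth 1) → T (2) → F (3) → a (4).
  Right T (depth 1) → T * F; that T (2) → F (3) → a (4); F (2) → a (3).
The longest root-to-leaf paths have 4 edges.
Depth = 4.

Final answer: 4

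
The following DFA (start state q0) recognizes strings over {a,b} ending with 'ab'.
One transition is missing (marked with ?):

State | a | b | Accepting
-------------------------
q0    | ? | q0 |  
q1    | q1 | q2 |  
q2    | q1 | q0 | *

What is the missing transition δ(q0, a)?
q1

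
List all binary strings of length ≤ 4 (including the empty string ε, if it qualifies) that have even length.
Checking every binary string of length 0 to 4:
  Length 0: accepted: ε | rejected: (none)
  Length 1: accepted: (none) | rejected: 0, 1
  Length 2: accepted: 00, 01, 10, 11 | rejected: (none)
  Length 3: accepted: (none) | rejected: 000, 001, 010, 011, 100, 101, 110, 111
  Length 4: accepted: 0000, 0001, 0010, 0011, 0100, 0101, 0110, 0111, 1000, 1001, 1010, 1011, 1100, 1101, 1110, 1111 | rejected: (none)
Total: 21 string(s).

Final answer: ε, 00, 01, 10, 11, 0000, 0001, 0010, 0011, 0100, 0101, 0110, 0111, 1000, 1001, 1010, 1011, 1100, 1101, 1110, 1111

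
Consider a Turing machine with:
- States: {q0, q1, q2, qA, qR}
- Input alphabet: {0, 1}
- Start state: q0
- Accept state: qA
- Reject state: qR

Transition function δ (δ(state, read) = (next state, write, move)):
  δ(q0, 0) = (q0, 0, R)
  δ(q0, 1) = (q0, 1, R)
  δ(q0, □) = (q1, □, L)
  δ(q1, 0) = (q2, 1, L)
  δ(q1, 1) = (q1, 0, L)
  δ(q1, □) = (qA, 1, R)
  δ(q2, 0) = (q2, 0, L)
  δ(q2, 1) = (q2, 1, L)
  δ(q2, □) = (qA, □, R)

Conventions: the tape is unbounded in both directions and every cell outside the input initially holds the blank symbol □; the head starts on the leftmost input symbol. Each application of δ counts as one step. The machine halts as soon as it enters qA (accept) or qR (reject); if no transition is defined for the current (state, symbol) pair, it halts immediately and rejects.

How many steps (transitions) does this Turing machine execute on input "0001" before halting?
Step 0: [q0]0001 (head at position 0)
Step 1: δ(q0, 0) = (q0, 0, R)  ⊢  0[q0]001 (head at position 1)
Step 2: δ(q0, 0) = (q0, 0, R)  ⊢  00[q0]01 (head at position 2)
Step 3: δ(q0, 0) = (q0, 0, R)  ⊢  000[q0]1 (head at position 3)
Step 4: δ(q0, 1) = (q0, 1, R)  ⊢  0001[q0]□ (head at position 4)
Step 5: δ(q0, □) = (q1, □, L)  ⊢  000[q1]1□ (head at position 3)
Step 6: δ(q1, 1) = (q1, 0, L)  ⊢  00[q1]00□ (head at position 2)
Step 7: δ(q1, 0) = (q2, 1, L)  ⊢  0[q2]010□ (head at position 1)
Step 8: δ(q2, 0) = (q2, 0, L)  ⊢  [q2]0010□ (head at position 0)
Step 9: δ(q2, 0) = (q2, 0, L)  ⊢  [q2]□0010□ (head at position -1)
Step 10: δ(q2, □) = (qA, □, R)  ⊢  □[qA]0010□ (head at position 0)
The machine is in qA, so it halts and accepts.
Number of transitions executed: 10.

Final answer: 10 steps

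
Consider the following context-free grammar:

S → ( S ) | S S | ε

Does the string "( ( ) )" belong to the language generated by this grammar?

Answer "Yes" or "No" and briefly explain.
A derivation exists: S ⇒ ( S ) ⇒ ( ( S ) ) ⇒ ( ( ) ) (using S → ( S ) twice, then S → ε).

Final answer: Yes - a valid derivation exists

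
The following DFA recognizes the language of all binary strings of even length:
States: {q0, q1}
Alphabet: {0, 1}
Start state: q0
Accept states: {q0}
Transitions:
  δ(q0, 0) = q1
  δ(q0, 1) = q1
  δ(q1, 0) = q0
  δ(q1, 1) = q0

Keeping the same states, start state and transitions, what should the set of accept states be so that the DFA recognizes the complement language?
The DFA is complete (every state has a transition on every symbol), so the complement
is recognized by the same DFA with accepting and non-accepting states swapped.
Original accept states: {q0}
Complement accept states = All states - Original accept states
= {q0, q1} - {q0}
= {q1}
Complement language: strings of ODD length

Final answer: {q1}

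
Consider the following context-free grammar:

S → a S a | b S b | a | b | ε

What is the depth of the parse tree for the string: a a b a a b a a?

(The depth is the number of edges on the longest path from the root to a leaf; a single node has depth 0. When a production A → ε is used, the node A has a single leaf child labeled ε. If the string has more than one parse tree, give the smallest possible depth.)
The string has even length 8, so its (unique) parse tree peels off matching outer symbols: S → a S a, S → a S a, S → b S b, S → a S a, and finally S → ε for the empty middle.
The S nodes are at depths 0..4; the ε leaf under the innermost S is at depth 5 (terminal leaves are at depths 1..4).
Depth = 5.

Final answer: 5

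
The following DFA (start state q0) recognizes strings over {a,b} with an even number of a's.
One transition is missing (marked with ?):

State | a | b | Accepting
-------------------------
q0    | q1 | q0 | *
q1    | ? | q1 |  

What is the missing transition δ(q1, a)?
q0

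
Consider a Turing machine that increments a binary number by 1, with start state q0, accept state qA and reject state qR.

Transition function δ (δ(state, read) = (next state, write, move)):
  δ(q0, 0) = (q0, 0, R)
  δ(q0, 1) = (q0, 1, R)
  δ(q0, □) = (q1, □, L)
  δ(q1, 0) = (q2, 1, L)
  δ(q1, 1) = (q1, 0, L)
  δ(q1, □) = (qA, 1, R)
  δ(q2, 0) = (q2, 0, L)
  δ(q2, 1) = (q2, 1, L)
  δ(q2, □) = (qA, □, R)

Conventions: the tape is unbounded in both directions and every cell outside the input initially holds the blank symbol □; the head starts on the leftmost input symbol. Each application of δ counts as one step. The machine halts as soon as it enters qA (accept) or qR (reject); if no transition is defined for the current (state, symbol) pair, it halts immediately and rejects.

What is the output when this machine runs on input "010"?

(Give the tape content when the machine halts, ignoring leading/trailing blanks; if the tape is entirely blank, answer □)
Step 0: [q0]010 (head at position 0)
Step 1: δ(q0, 0) = (q0, 0, R)  ⊢  0[q0]10 (head at position 1)
Step 2: δ(q0, 1) = (q0, 1, R)  ⊢  01[q0]0 (head at position 2)
Step 3: δ(q0, 0) = (q0, 0, R)  ⊢  010[q0]□ (head at position 3)
Step 4: δ(q0, □) = (q1, □, L)  ⊢  01[q1]0□ (head at position 2)
Step 5: δ(q1, 0) = (q2, 1, L)  ⊢  0[q2]11□ (head at position 1)
Step 6: δ(q2, 1) = (q2, 1, L)  ⊢  [q2]011□ (head at position 0)
Step 7: δ(q2, 0) = (q2, 0, L)  ⊢  [q2]□011□ (head at position -1)
Step 8: δ(q2, □) = (qA, □, R)  ⊢  □[qA]011□ (head at position 0)
The machine is in qA, so it halts and accepts.
Tape content when halted (ignoring surrounding blanks): 011

Final answer: Output: 011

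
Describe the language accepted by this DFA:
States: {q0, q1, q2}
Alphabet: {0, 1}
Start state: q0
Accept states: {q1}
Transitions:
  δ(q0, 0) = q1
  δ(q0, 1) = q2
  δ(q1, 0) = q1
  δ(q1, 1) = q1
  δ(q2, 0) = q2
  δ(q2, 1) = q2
Analyzing the DFA structure:
Start state: q0
Accept states: {q1}
Interpreting what each state remembers (checking against the transitions):
  q0: nothing has been read yet
  q1: the first symbol was 0
  q2: the first symbol was 1 (trap state)
  δ(q0, 0): in q0 (nothing has been read yet), after reading 0 we have: the first symbol was 0 → q1
  δ(q0, 1): in q0 (nothing has been read yet), after reading 1 we have: the first symbol was 1 (trap state) → q2
  δ(q1, 0): in q1 (the first symbol was 0), after reading 0 we have: the first symbol was 0 → q1
  δ(q1, 1): in q1 (the first symbol was 0), after reading 1 we have: the first symbol was 0 → q1
  δ(q2, 0): in q2 (the first symbol was 1 (trap state)), after reading 0 we have: the first symbol was 1 (trap state) → q2
  δ(q2, 1): in q2 (the first symbol was 1 (trap state)), after reading 1 we have: the first symbol was 1 (trap state) → q2
A string is accepted iff it ends in {q1}, i.e. the first symbol was 0.
Language: All binary strings starting with 0

Final answer: All binary strings starting with 0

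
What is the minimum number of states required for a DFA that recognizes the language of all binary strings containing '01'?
Language: binary strings containing '01'
Lower bound (Myhill–Nerode): the prefixes ε, 0, 01 are pairwise distinguishable:
  ε vs 01: suffix ε distinguishes them (ε is rejected, 01 is accepted)
  0 vs 01: suffix ε distinguishes them (0 is rejected, 01 is accepted)
  ε vs 0: suffix 1 distinguishes them (ε·1 = 1 is rejected, 0·1 = 01 is accepted)
So any DFA needs at least 3 states.
Upper bound: a DFA with 3 states exists (one state per class above: 'no progress', 'last symbol 0', and 'seen 01' (accepting sink)).
Minimum states: 3

Final answer: 3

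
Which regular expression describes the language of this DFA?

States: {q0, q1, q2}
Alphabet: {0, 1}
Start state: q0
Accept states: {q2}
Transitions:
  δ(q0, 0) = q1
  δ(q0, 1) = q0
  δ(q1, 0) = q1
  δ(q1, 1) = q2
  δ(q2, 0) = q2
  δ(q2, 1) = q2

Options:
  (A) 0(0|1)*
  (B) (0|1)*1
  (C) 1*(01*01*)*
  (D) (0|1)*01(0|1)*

Testing sample strings against the DFA:
  '101' -> accepted
  '10' -> rejected
  '00' -> rejected
  '11' -> rejected
Checking each option for a counterexample:
  (A) 0(0|1)*: '0' is rejected by the DFA but matches the regex → eliminated
  (B) (0|1)*1: '1' is rejected by the DFA but matches the regex → eliminated
  (C) 1*(01*01*)*: ε is rejected by the DFA but matches the regex → eliminated
  (D) (0|1)*01(0|1)*: agrees with the DFA on all strings of length ≤ 4
Only (D) (0|1)*01(0|1)* is consistent with the DFA.

Final answer: (D) (0|1)*01(0|1)*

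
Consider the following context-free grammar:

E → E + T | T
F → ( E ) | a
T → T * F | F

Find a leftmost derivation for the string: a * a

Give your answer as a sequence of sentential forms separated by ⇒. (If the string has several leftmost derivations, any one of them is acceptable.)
Start with E.
Step 1: the leftmost non-terminal is E; apply E → T:  T
Step 2: the leftmost non-terminal is T; apply T → T * F:  T * F
Step 3: the leftmost non-terminal is T; apply T → F:  F * F
Step 4: the leftmost non-terminal is F; apply F → a:  a * F
Step 5: the leftmost non-terminal is F; apply F → a:  a * a

Final answer: E ⇒ T ⇒ T * F ⇒ F * F ⇒ a * F ⇒ a * a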